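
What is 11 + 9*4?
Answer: 47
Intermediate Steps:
11 + 9*4 = 11 + 36 = 47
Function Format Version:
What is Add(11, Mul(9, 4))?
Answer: 47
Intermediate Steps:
Add(11, Mul(9, 4)) = Add(11, 36) = 47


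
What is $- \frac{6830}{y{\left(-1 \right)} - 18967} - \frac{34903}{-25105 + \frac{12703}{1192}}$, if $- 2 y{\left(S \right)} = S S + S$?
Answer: $\frac{993412280902}{567349571919} \approx 1.751$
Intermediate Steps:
$y{\left(S \right)} = - \frac{S}{2} - \frac{S^{2}}{2}$ ($y{\left(S \right)} = - \frac{S S + S}{2} = - \frac{S^{2} + S}{2} = - \frac{S + S^{2}}{2} = - \frac{S}{2} - \frac{S^{2}}{2}$)
$- \frac{6830}{y{\left(-1 \right)} - 18967} - \frac{34903}{-25105 + \frac{12703}{1192}} = - \frac{6830}{\left(- \frac{1}{2}\right) \left(-1\right) \left(1 - 1\right) - 18967} - \frac{34903}{-25105 + \frac{12703}{1192}} = - \frac{6830}{\left(- \frac{1}{2}\right) \left(-1\right) 0 - 18967} - \frac{34903}{-25105 + 12703 \cdot \frac{1}{1192}} = - \frac{6830}{0 - 18967} - \frac{34903}{-25105 + \frac{12703}{1192}} = - \frac{6830}{-18967} - \frac{34903}{- \frac{29912457}{1192}} = \left(-6830\right) \left(- \frac{1}{18967}\right) - - \frac{41604376}{29912457} = \frac{6830}{18967} + \frac{41604376}{29912457} = \frac{993412280902}{567349571919}$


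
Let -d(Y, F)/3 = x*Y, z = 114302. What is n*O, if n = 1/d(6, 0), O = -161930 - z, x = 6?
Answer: 69058/27 ≈ 2557.7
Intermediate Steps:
d(Y, F) = -18*Y
O = -276232 (O = -161930 - 1*114302 = -161930 - 114302 = -276232)
n = -1/108 (n = 1/(-18*6) = 1/(-108) = -1/108 ≈ -0.0092593)
n*O = -1/108*(-276232) = 69058/27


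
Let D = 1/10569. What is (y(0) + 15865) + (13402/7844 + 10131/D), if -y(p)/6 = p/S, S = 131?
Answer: 420008571189/3922 ≈ 1.0709e+8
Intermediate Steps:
D = 1/10569 ≈ 9.4616e-5
y(p) = -6*p/131
(y(0) + 15865) + (13402/7844 + 10131/D) = (-6/131*0 + 15865) + (13402/7844 + 10131/(1/10569)) = (0 + 15865) + (13402*(1/7844) + 10131*10569) = 15865 + (6701/3922 + 107074539) = 15865 + 419946348659/3922 = 420008571189/3922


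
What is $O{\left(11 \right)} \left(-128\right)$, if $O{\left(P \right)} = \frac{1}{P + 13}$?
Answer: $- \frac{16}{3} \approx -5.3333$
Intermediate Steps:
$O{\left(P \right)} = \frac{1}{13 + P}$
$O{\left(11 \right)} \left(-128\right) = \frac{1}{13 + 11} \left(-128\right) = \frac{1}{24} \left(-128\right) = - \frac{16}{3}$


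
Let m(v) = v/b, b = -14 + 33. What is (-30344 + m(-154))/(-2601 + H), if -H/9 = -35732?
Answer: -192230/2020251 ≈ -0.095152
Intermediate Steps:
H = 321588 (H = -9*(-35732) = 321588)
b = 19
m(v) = v/19
(-30344 + m(-154))/(-2601 + H) = (-30344 + (1/19)*(-154))/(-2601 + 321588) = (-30344 - 154/19)/318987 = -576690/19*1/318987 = -192230/2020251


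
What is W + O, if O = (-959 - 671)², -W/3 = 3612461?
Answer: -8180483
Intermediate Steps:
W = -10837383 (W = -3*3612461 = -10837383)
O = 2656900 (O = (-1630)² = 2656900)
W + O = -10837383 + 2656900 = -8180483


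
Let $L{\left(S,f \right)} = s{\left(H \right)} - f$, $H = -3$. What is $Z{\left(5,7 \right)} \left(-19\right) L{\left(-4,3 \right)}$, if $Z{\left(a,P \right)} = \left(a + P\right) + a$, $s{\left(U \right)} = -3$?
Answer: $1938$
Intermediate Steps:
$Z{\left(a,P \right)} = P + 2 a$ ($Z{\left(a,P \right)} = \left(P + a\right) + a = P + 2 a$)
$L{\left(S,f \right)} = -3 - f$
$Z{\left(5,7 \right)} \left(-19\right) L{\left(-4,3 \right)} = \left(7 + 2 \cdot 5\right) \left(-19\right) \left(-3 - 3\right) = \left(7 + 10\right) \left(-19\right) \left(-3 - 3\right) = 17 \left(-19\right) \left(-6\right) = \left(-323\right) \left(-6\right) = 1938$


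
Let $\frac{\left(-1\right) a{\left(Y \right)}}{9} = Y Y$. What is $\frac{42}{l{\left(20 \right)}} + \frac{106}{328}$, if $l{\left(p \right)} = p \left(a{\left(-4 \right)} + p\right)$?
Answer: $\frac{15569}{50840} \approx 0.30624$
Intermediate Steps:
$a{\left(Y \right)} = - 9 Y^{2}$ ($a{\left(Y \right)} = - 9 Y Y = - 9 Y^{2}$)
$l{\left(p \right)} = p \left(-144 + p\right)$ ($l{\left(p \right)} = p \left(- 9 \left(-4\right)^{2} + p\right) = p \left(\left(-9\right) 16 + p\right) = p \left(-144 + p\right)$)
$\frac{42}{l{\left(20 \right)}} + \frac{106}{328} = \frac{42}{20 \left(-144 + 20\right)} + \frac{106}{328} = \frac{42}{20 \left(-124\right)} + 106 \cdot \frac{1}{328} = \frac{42}{-2480} + \frac{53}{164} = 42 \left(- \frac{1}{2480}\right) + \frac{53}{164} = - \frac{21}{1240} + \frac{53}{164} = \frac{15569}{50840}$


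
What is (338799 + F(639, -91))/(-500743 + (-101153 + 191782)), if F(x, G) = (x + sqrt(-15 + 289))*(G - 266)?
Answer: -55338/205057 + 357*sqrt(274)/410114 ≈ -0.25546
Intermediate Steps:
F(x, G) = (-266 + G)*(x + sqrt(274)) (F(x, G) = (x + sqrt(274))*(-266 + G) = (-266 + G)*(x + sqrt(274)))
(338799 + F(639, -91))/(-500743 + (-101153 + 191782)) = (338799 + (-266*639 - 266*sqrt(274) - 91*639 - 91*sqrt(274)))/(-500743 + (-101153 + 191782)) = (338799 + (-169974 - 266*sqrt(274) - 58149 - 91*sqrt(274)))/(-500743 + 90629) = (338799 + (-228123 - 357*sqrt(274)))/(-410114) = (110676 - 357*sqrt(274))*(-1/410114) = -55338/205057 + 357*sqrt(274)/410114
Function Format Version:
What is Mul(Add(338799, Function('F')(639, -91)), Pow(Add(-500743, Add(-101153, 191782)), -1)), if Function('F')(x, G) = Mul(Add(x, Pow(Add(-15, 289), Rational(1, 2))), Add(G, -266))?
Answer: Add(Rational(-55338, 205057), Mul(Rational(357, 410114), Pow(274, Rational(1, 2)))) ≈ -0.25546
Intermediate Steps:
Function('F')(x, G) = Mul(Add(-266, G), Add(x, Pow(274, Rational(1, 2)))) (Function('F')(x, G) = Mul(Add(x, Pow(274, Rational(1, 2))), Add(-266, G)) = Mul(Add(-266, G), Add(x, Pow(274, Rational(1, 2)))))
Mul(Add(338799, Function('F')(639, -91)), Pow(Add(-500743, Add(-101153, 191782)), -1)) = Mul(Add(338799, Add(Mul(-266, 639), Mul(-266, Pow(274, Rational(1, 2))), Mul(-91, 639), Mul(-91, Pow(274, Rational(1, 2))))), Pow(Add(-500743, Add(-101153, 191782)), -1)) = Mul(Add(338799, Add(-169974, Mul(-266, Pow(274, Rational(1, 2))), -58149, Mul(-91, Pow(274, Rational(1, 2))))), Pow(Add(-500743, 90629), -1)) = Mul(Add(338799, Add(-228123, Mul(-357, Pow(274, Rational(1, 2))))), Pow(-410114, -1)) = Mul(Add(110676, Mul(-357, Pow(274, Rational(1, 2)))), Rational(-1, 410114)) = Add(Rational(-55338, 205057), Mul(Rational(357, 410114), Pow(274, Rational(1, 2))))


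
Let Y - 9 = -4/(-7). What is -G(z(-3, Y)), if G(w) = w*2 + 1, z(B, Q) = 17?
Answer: -35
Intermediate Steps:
Y = 67/7 (Y = 9 - 4/(-7) = 9 - 4*(-1/7) = 9 + 4/7 = 67/7 ≈ 9.5714)
G(w) = 1 + 2*w (G(w) = 2*w + 1 = 1 + 2*w)
-G(z(-3, Y)) = -(1 + 2*17) = -(1 + 34) = -1*35 = -35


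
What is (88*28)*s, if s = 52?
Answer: 128128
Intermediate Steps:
(88*28)*s = (88*28)*52 = 2464*52 = 128128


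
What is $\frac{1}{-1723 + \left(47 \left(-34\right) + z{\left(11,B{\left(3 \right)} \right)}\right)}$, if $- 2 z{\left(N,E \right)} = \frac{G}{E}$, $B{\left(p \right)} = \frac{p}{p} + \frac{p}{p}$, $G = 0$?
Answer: $- \frac{1}{3321} \approx -0.00030111$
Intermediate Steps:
$B{\left(p \right)} = 2$ ($B{\left(p \right)} = 1 + 1 = 2$)
$z{\left(N,E \right)} = 0$ ($z{\left(N,E \right)} = - \frac{\frac{1}{E} 0}{2} = \left(- \frac{1}{2}\right) 0 = 0$)
$\frac{1}{-1723 + \left(47 \left(-34\right) + z{\left(11,B{\left(3 \right)} \right)}\right)} = \frac{1}{-1723 + \left(47 \left(-34\right) + 0\right)} = \frac{1}{-1723 + \left(-1598 + 0\right)} = \frac{1}{-1723 - 1598} = \frac{1}{-3321} = - \frac{1}{3321}$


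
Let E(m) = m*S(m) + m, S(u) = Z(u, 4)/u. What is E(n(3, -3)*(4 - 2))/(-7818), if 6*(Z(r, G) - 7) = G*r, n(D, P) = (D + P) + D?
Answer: -17/7818 ≈ -0.0021745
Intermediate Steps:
n(D, P) = P + 2*D
Z(r, G) = 7 + G*r/6 (Z(r, G) = 7 + (G*r)/6 = 7 + G*r/6)
S(u) = (7 + 2*u/3)/u (S(u) = (7 + (1/6)*4*u)/u = (7 + 2*u/3)/u)
E(m) = m + m*(2/3 + 7/m) (E(m) = m*(2/3 + 7/m) + m = m + m*(2/3 + 7/m))
E(n(3, -3)*(4 - 2))/(-7818) = (7 + 5*((-3 + 2*3)*(4 - 2))/3)/(-7818) = (7 + 5*((-3 + 6)*2)/3)*(-1/7818) = (7 + 5*(3*2)/3)*(-1/7818) = (7 + (5/3)*6)*(-1/7818) = (7 + 10)*(-1/7818) = 17*(-1/7818) = -17/7818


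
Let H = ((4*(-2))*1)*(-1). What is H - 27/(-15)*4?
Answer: 76/5 ≈ 15.200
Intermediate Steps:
H = 8 (H = -8*1*(-1) = -8*(-1) = 8)
H - 27/(-15)*4 = 8 - 27/(-15)*4 = 8 - 27*(-1/15)*4 = 8 + (9/5)*4 = 8 + 36/5 = 76/5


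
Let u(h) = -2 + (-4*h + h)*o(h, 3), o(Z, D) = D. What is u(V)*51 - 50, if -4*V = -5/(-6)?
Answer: -451/8 ≈ -56.375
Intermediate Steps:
V = -5/24 (V = -(-5)/(4*(-6)) = -(-5)*(-1)/(4*6) = -1/4*5/6 = -5/24 ≈ -0.20833)
u(h) = -2 - 9*h (u(h) = -2 + (-4*h + h)*3 = -2 - 3*h*3 = -2 - 9*h)
u(V)*51 - 50 = (-2 - 9*(-5/24))*51 - 50 = (-2 + 15/8)*51 - 50 = -1/8*51 - 50 = -51/8 - 50 = -451/8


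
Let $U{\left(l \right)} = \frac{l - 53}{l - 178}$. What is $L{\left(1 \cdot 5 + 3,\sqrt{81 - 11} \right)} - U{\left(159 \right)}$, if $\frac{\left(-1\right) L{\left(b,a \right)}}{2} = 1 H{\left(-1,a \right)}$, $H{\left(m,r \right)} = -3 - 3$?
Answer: $\frac{334}{19} \approx 17.579$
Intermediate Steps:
$H{\left(m,r \right)} = -6$
$U{\left(l \right)} = \frac{-53 + l}{-178 + l}$
$L{\left(b,a \right)} = 12$ ($L{\left(b,a \right)} = - 2 \cdot 1 \left(-6\right) = \left(-2\right) \left(-6\right) = 12$)
$L{\left(1 \cdot 5 + 3,\sqrt{81 - 11} \right)} - U{\left(159 \right)} = 12 - \frac{-53 + 159}{-178 + 159} = 12 - \frac{1}{-19} \cdot 106 = 12 - \left(- \frac{1}{19}\right) 106 = 12 - - \frac{106}{19} = 12 + \frac{106}{19} = \frac{334}{19}$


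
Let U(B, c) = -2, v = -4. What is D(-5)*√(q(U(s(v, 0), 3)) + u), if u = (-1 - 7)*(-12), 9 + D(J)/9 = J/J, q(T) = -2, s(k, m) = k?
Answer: -72*√94 ≈ -698.07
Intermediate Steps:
D(J) = -72 (D(J) = -81 + 9*(J/J) = -81 + 9*1 = -81 + 9 = -72)
u = 96 (u = -8*(-12) = 96)
D(-5)*√(q(U(s(v, 0), 3)) + u) = -72*√(-2 + 96) = -72*√94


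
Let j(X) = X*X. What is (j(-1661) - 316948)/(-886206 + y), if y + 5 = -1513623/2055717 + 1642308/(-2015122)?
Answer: -73303792326714429/26602563098434912 ≈ -2.7555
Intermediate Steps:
j(X) = X**2
y = -196658393074/30018264873 (y = -5 + (-1513623/2055717 + 1642308/(-2015122)) = -5 + (-1513623*1/2055717 + 1642308*(-1/2015122)) = -5 + (-504541/685239 - 821154/1007561) = -5 - 46567068709/30018264873 = -196658393074/30018264873 ≈ -6.5513)
(j(-1661) - 316948)/(-886206 + y) = ((-1661)**2 - 316948)/(-886206 - 196658393074/30018264873) = (2758921 - 316948)/(-26602563098434912/30018264873) = 2441973*(-30018264873/26602563098434912) = -73303792326714429/26602563098434912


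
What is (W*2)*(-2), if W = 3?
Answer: -12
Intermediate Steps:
(W*2)*(-2) = (3*2)*(-2) = 6*(-2) = -12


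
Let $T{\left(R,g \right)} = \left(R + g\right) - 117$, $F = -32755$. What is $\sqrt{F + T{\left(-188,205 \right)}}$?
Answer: $i \sqrt{32855} \approx 181.26 i$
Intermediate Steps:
$T{\left(R,g \right)} = -117 + R + g$
$\sqrt{F + T{\left(-188,205 \right)}} = \sqrt{-32755 - 100} = \sqrt{-32855} = i \sqrt{32855}$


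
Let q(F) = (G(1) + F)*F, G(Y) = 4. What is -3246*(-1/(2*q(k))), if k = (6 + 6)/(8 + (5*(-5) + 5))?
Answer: -541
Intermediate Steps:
k = -1 (k = 12/(8 + (-25 + 5)) = 12/(8 - 20) = 12/(-12) = 12*(-1/12) = -1)
q(F) = F*(4 + F) (q(F) = (4 + F)*F = F*(4 + F))
-3246*(-1/(2*q(k))) = -3246*1/(2*(4 - 1)) = -3246/((-(-2)*3)) = -3246/((-2*(-3))) = -3246/6 = -3246*⅙ = -541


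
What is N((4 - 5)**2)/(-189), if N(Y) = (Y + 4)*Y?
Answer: -5/189 ≈ -0.026455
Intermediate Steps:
N(Y) = Y*(4 + Y) (N(Y) = (4 + Y)*Y = Y*(4 + Y))
N((4 - 5)**2)/(-189) = ((4 - 5)**2*(4 + (4 - 5)**2))/(-189) = ((-1)**2*(4 + (-1)**2))*(-1/189) = (1*(4 + 1))*(-1/189) = (1*5)*(-1/189) = 5*(-1/189) = -5/189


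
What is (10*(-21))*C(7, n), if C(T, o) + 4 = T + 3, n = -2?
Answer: -1260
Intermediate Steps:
C(T, o) = -1 + T (C(T, o) = -4 + (T + 3) = -4 + (3 + T) = -1 + T)
(10*(-21))*C(7, n) = (10*(-21))*(-1 + 7) = -210*6 = -1260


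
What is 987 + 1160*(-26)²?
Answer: 785147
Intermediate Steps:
987 + 1160*(-26)² = 987 + 1160*676 = 987 + 784160 = 785147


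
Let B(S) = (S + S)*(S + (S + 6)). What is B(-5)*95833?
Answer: 3833320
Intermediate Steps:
B(S) = 2*S*(6 + 2*S) (B(S) = (2*S)*(S + (6 + S)) = (2*S)*(6 + 2*S) = 2*S*(6 + 2*S))
B(-5)*95833 = (4*(-5)*(3 - 5))*95833 = (4*(-5)*(-2))*95833 = 40*95833 = 3833320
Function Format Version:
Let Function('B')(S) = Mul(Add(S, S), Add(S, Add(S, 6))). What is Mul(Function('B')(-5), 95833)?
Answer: 3833320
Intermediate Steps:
Function('B')(S) = Mul(2, S, Add(6, Mul(2, S))) (Function('B')(S) = Mul(Mul(2, S), Add(S, Add(6, S))) = Mul(Mul(2, S), Add(6, Mul(2, S))) = Mul(2, S, Add(6, Mul(2, S))))
Mul(Function('B')(-5), 95833) = Mul(Mul(4, -5, Add(3, -5)), 95833) = Mul(Mul(4, -5, -2), 95833) = Mul(40, 95833) = 3833320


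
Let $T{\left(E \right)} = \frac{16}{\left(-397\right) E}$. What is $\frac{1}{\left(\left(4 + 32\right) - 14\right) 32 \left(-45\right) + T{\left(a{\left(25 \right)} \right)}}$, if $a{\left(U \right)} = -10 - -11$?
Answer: $- \frac{397}{12576976} \approx -3.1566 \cdot 10^{-5}$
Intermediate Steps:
$a{\left(U \right)} = 1$ ($a{\left(U \right)} = -10 + 11 = 1$)
$T{\left(E \right)} = - \frac{16}{397 E}$ ($T{\left(E \right)} = 16 \left(- \frac{1}{397 E}\right) = - \frac{16}{397 E}$)
$\frac{1}{\left(\left(4 + 32\right) - 14\right) 32 \left(-45\right) + T{\left(a{\left(25 \right)} \right)}} = \frac{1}{\left(\left(4 + 32\right) - 14\right) 32 \left(-45\right) - \frac{16}{397 \cdot 1}} = \frac{1}{\left(36 - 14\right) 32 \left(-45\right) - \frac{16}{397}} = \frac{1}{22 \cdot 32 \left(-45\right) - \frac{16}{397}} = \frac{1}{704 \left(-45\right) - \frac{16}{397}} = \frac{1}{-31680 - \frac{16}{397}} = \frac{1}{- \frac{12576976}{397}} = - \frac{397}{12576976}$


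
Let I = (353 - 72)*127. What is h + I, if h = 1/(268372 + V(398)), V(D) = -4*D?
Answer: 9520577861/266780 ≈ 35687.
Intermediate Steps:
I = 35687 (I = 281*127 = 35687)
h = 1/266780 (h = 1/(268372 - 4*398) = 1/(268372 - 1592) = 1/266780 ≈ 3.7484e-6)
h + I = 1/266780 + 35687 = 9520577861/266780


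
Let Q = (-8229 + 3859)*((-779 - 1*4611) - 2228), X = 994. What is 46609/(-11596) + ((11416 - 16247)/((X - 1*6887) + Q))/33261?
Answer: -51600107817451159/12837753429628452 ≈ -4.0194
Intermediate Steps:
Q = 33290660 (Q = -4370*((-779 - 4611) - 2228) = -4370*(-5390 - 2228) = -4370*(-7618) = 33290660)
46609/(-11596) + ((11416 - 16247)/((X - 1*6887) + Q))/33261 = 46609/(-11596) + ((11416 - 16247)/((994 - 1*6887) + 33290660))/33261 = 46609*(-1/11596) - 4831/((994 - 6887) + 33290660)*(1/33261) = -46609/11596 - 4831/(-5893 + 33290660)*(1/33261) = -46609/11596 - 4831/33284767*(1/33261) = -46609/11596 - 4831*1/33284767*(1/33261) = -46609/11596 - 4831/33284767*1/33261 = -46609/11596 - 4831/1107084635187 = -51600107817451159/12837753429628452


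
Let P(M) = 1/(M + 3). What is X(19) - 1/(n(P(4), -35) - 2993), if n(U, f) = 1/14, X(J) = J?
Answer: 796133/41901 ≈ 19.000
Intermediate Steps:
P(M) = 1/(3 + M)
n(U, f) = 1/14
X(19) - 1/(n(P(4), -35) - 2993) = 19 - 1/(1/14 - 2993) = 19 - 1/(-41901/14) = 19 - 1*(-14/41901) = 19 + 14/41901 = 796133/41901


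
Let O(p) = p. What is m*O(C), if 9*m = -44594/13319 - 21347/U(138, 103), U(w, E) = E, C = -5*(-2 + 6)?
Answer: 1926092500/4115571 ≈ 468.00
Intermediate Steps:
C = -20 (C = -5*4 = -20)
m = -96304625/4115571 (m = (-44594/13319 - 21347/103)/9 = (1/9)*(-288913875/1371857) = -96304625/4115571 ≈ -23.400)
m*O(C) = -96304625/4115571*(-20) = 1926092500/4115571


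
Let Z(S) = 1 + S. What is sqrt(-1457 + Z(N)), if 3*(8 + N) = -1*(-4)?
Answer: 2*I*sqrt(3291)/3 ≈ 38.245*I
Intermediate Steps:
N = -20/3 (N = -8 + (-1*(-4))/3 = -8 + (1/3)*4 = -8 + 4/3 = -20/3 ≈ -6.6667)
sqrt(-1457 + Z(N)) = sqrt(-1457 + (1 - 20/3)) = sqrt(-1457 - 17/3) = sqrt(-4388/3) = 2*I*sqrt(3291)/3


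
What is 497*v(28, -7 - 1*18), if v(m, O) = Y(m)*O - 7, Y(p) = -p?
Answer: 344421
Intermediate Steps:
v(m, O) = -7 - O*m (v(m, O) = (-m)*O - 7 = -O*m - 7 = -7 - O*m)
497*v(28, -7 - 1*18) = 497*(-7 - 1*(-7 - 1*18)*28) = 497*(-7 - 1*(-7 - 18)*28) = 497*(-7 - 1*(-25)*28) = 497*(-7 + 700) = 497*693 = 344421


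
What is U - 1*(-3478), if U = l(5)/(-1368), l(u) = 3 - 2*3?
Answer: 1585969/456 ≈ 3478.0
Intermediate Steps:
l(u) = -3 (l(u) = 3 - 6 = -3)
U = 1/456 (U = -3/(-1368) = -3*(-1/1368) = 1/456 ≈ 0.0021930)
U - 1*(-3478) = 1/456 - 1*(-3478) = 1/456 + 3478 = 1585969/456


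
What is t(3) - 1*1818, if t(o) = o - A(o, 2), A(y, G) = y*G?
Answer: -1821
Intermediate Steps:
A(y, G) = G*y
t(o) = -o (t(o) = o - 2*o = -o)
t(3) - 1*1818 = -1*3 - 1*1818 = -3 - 1818 = -1821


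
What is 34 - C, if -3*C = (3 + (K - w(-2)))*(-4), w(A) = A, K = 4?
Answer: 22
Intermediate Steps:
C = 12 (C = -(3 + (4 - 1*(-2)))*(-4)/3 = -(3 + (4 + 2))*(-4)/3 = -(3 + 6)*(-4)/3 = -3*(-4) = -⅓*(-36) = 12)
34 - C = 34 - 1*12 = 34 - 12 = 22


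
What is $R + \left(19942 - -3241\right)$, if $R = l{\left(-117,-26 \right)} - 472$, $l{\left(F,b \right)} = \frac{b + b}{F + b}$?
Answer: $\frac{249825}{11} \approx 22711.0$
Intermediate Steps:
$l{\left(F,b \right)} = \frac{2 b}{F + b}$
$R = - \frac{5188}{11}$ ($R = 2 \left(-26\right) \frac{1}{-117 - 26} - 472 = 2 \left(-26\right) \frac{1}{-143} - 472 = 2 \left(-26\right) \left(- \frac{1}{143}\right) - 472 = \frac{4}{11} - 472 = - \frac{5188}{11} \approx -471.64$)
$R + \left(19942 - -3241\right) = - \frac{5188}{11} + \left(19942 - -3241\right) = - \frac{5188}{11} + \left(19942 + 3241\right) = - \frac{5188}{11} + 23183 = \frac{249825}{11}$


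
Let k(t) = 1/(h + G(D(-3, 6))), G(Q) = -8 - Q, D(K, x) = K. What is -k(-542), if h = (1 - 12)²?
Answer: -1/116 ≈ -0.0086207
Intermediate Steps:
h = 121 (h = (-11)² = 121)
k(t) = 1/116 (k(t) = 1/(121 + (-8 - 1*(-3))) = 1/(121 + (-8 + 3)) = 1/(121 - 5) = 1/116)
-k(-542) = -1*1/116 = -1/116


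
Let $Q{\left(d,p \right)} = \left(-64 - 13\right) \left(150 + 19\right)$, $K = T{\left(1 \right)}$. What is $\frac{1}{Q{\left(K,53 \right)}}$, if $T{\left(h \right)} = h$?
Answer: $- \frac{1}{13013} \approx -7.6846 \cdot 10^{-5}$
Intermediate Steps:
$K = 1$
$Q{\left(d,p \right)} = -13013$ ($Q{\left(d,p \right)} = \left(-77\right) 169 = -13013$)
$\frac{1}{Q{\left(K,53 \right)}} = \frac{1}{-13013} = - \frac{1}{13013}$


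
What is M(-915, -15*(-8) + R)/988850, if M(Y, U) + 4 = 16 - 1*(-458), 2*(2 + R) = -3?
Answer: 47/98885 ≈ 0.00047530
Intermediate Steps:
R = -7/2 (R = -2 + (1/2)*(-3) = -2 - 3/2 = -7/2 ≈ -3.5000)
M(Y, U) = 470 (M(Y, U) = -4 + (16 - 1*(-458)) = -4 + (16 + 458) = -4 + 474 = 470)
M(-915, -15*(-8) + R)/988850 = 470/988850 = 470*(1/988850) = 47/98885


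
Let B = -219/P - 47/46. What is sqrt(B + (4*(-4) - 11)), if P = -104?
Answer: I*sqrt(37070618)/1196 ≈ 5.0908*I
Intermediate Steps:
B = 2593/2392 (B = -219/(-104) - 47/46 = -219*(-1/104) - 47*1/46 = 219/104 - 47/46 = 2593/2392 ≈ 1.0840)
sqrt(B + (4*(-4) - 11)) = sqrt(2593/2392 + (4*(-4) - 11)) = sqrt(2593/2392 + (-16 - 11)) = sqrt(2593/2392 - 27) = sqrt(-61991/2392) = I*sqrt(37070618)/1196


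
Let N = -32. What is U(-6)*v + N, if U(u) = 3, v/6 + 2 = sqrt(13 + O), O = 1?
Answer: -68 + 18*sqrt(14) ≈ -0.65017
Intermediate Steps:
v = -12 + 6*sqrt(14) (v = -12 + 6*sqrt(13 + 1) = -12 + 6*sqrt(14) ≈ 10.450)
U(-6)*v + N = 3*(-12 + 6*sqrt(14)) - 32 = (-36 + 18*sqrt(14)) - 32 = -68 + 18*sqrt(14)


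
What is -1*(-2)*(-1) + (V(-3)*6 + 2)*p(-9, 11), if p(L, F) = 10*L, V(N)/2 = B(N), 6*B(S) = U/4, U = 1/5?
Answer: -191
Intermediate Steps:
U = 1/5 (U = 1*(1/5) = 1/5 ≈ 0.20000)
B(S) = 1/120 (B(S) = ((1/5)/4)/6 = ((1/5)*(1/4))/6 = (1/6)*(1/20) = 1/120)
V(N) = 1/60 (V(N) = 2*(1/120) = 1/60)
-1*(-2)*(-1) + (V(-3)*6 + 2)*p(-9, 11) = -1*(-2)*(-1) + ((1/60)*6 + 2)*(10*(-9)) = 2*(-1) + (1/10 + 2)*(-90) = -2 + (21/10)*(-90) = -2 - 189 = -191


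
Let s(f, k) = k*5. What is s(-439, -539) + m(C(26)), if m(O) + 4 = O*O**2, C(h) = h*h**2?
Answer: 5429503676277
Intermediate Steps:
s(f, k) = 5*k
C(h) = h**3
m(O) = -4 + O**3 (m(O) = -4 + O*O**2 = -4 + O**3)
s(-439, -539) + m(C(26)) = 5*(-539) + (-4 + (26**3)**3) = -2695 + (-4 + 17576**3) = -2695 + (-4 + 5429503678976) = -2695 + 5429503678972 = 5429503676277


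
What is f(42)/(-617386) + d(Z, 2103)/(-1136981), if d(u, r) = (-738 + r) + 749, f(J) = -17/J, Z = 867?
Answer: -54797139491/29482158369972 ≈ -0.0018587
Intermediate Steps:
d(u, r) = 11 + r
f(42)/(-617386) + d(Z, 2103)/(-1136981) = -17/42/(-617386) + (11 + 2103)/(-1136981) = -17*1/42*(-1/617386) + 2114*(-1/1136981) = -17/42*(-1/617386) - 2114/1136981 = 17/25930212 - 2114/1136981 = -54797139491/29482158369972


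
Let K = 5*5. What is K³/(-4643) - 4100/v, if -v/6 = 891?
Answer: -32247475/12410739 ≈ -2.5984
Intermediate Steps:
K = 25
v = -5346 (v = -6*891 = -5346)
K³/(-4643) - 4100/v = 25³/(-4643) - 4100/(-5346) = 15625*(-1/4643) - 4100*(-1/5346) = -15625/4643 + 2050/2673 = -32247475/12410739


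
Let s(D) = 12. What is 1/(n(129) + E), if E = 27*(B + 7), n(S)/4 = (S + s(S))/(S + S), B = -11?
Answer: -43/4550 ≈ -0.0094506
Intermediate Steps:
n(S) = 2*(12 + S)/S (n(S) = 4*((S + 12)/(S + S)) = 4*((12 + S)/((2*S))) = 4*((12 + S)*(1/(2*S))) = 4*((12 + S)/(2*S)) = 2*(12 + S)/S)
E = -108 (E = 27*(-11 + 7) = 27*(-4) = -108)
1/(n(129) + E) = 1/((2 + 24/129) - 108) = 1/((2 + 24*(1/129)) - 108) = 1/((2 + 8/43) - 108) = 1/(94/43 - 108) = 1/(-4550/43) = -43/4550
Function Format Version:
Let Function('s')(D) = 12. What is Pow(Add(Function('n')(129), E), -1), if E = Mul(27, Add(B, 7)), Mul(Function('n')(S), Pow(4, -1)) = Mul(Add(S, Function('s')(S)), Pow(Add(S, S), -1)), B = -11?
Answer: Rational(-43, 4550) ≈ -0.0094506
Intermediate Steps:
Function('n')(S) = Mul(2, Pow(S, -1), Add(12, S)) (Function('n')(S) = Mul(4, Mul(Add(S, 12), Pow(Add(S, S), -1))) = Mul(4, Mul(Add(12, S), Pow(Mul(2, S), -1))) = Mul(4, Mul(Add(12, S), Mul(Rational(1, 2), Pow(S, -1)))) = Mul(4, Mul(Rational(1, 2), Pow(S, -1), Add(12, S))) = Mul(2, Pow(S, -1), Add(12, S)))
E = -108 (E = Mul(27, Add(-11, 7)) = Mul(27, -4) = -108)
Pow(Add(Function('n')(129), E), -1) = Pow(Add(Add(2, Mul(24, Pow(129, -1))), -108), -1) = Pow(Add(Add(2, Mul(24, Rational(1, 129))), -108), -1) = Pow(Add(Add(2, Rational(8, 43)), -108), -1) = Pow(Add(Rational(94, 43), -108), -1) = Pow(Rational(-4550, 43), -1) = Rational(-43, 4550)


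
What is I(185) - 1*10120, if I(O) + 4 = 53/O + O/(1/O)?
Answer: 4458738/185 ≈ 24101.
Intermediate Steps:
I(O) = -4 + O² + 53/O (I(O) = -4 + (53/O + O/(1/O)) = -4 + (53/O + O*O) = -4 + (53/O + O²) = -4 + (O² + 53/O) = -4 + O² + 53/O)
I(185) - 1*10120 = (-4 + 185² + 53/185) - 1*10120 = (-4 + 34225 + 53*(1/185)) - 10120 = (-4 + 34225 + 53/185) - 10120 = 6330938/185 - 10120 = 4458738/185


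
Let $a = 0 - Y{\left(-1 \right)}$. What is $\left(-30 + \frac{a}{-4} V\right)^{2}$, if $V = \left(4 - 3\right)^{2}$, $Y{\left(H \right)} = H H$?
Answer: $\frac{14161}{16} \approx 885.06$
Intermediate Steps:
$Y{\left(H \right)} = H^{2}$
$V = 1$ ($V = 1^{2} = 1$)
$a = -1$ ($a = 0 - \left(-1\right)^{2} = 0 - 1 = -1$)
$\left(-30 + \frac{a}{-4} V\right)^{2} = \left(-30 + \frac{1}{-4} \left(-1\right) 1\right)^{2} = \left(-30 + \left(- \frac{1}{4}\right) \left(-1\right) 1\right)^{2} = \left(-30 + \frac{1}{4} \cdot 1\right)^{2} = \left(-30 + \frac{1}{4}\right)^{2} = \left(- \frac{119}{4}\right)^{2} = \frac{14161}{16}$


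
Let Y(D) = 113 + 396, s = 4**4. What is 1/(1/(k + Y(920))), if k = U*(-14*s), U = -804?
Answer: 2882045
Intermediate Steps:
s = 256
Y(D) = 509
k = 2881536 (k = -(-11256)*256 = -804*(-3584) = 2881536)
1/(1/(k + Y(920))) = 1/(1/(2881536 + 509)) = 1/(1/2882045) = 2882045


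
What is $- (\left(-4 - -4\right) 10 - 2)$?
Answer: $2$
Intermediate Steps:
$- (\left(-4 - -4\right) 10 - 2) = - (\left(-4 + 4\right) 10 - 2) = - (0 \cdot 10 - 2) = - (0 - 2) = \left(-1\right) \left(-2\right) = 2$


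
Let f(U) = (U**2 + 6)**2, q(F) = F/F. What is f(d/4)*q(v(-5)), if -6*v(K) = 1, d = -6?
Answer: 1089/16 ≈ 68.063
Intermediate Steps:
v(K) = -1/6 (v(K) = -1/6*1 = -1/6)
q(F) = 1
f(U) = (6 + U**2)**2
f(d/4)*q(v(-5)) = (6 + (-6/4)**2)**2*1 = (6 + (-6*1/4)**2)**2*1 = (6 + (-3/2)**2)**2*1 = (6 + 9/4)**2*1 = (33/4)**2*1 = (1089/16)*1 = 1089/16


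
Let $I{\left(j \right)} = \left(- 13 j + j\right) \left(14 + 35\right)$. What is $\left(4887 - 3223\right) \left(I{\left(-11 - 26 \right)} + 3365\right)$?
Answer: $41801344$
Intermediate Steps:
$I{\left(j \right)} = - 588 j$ ($I{\left(j \right)} = - 12 j 49 = - 588 j$)
$\left(4887 - 3223\right) \left(I{\left(-11 - 26 \right)} + 3365\right) = \left(4887 - 3223\right) \left(- 588 \left(-11 - 26\right) + 3365\right) = 1664 \left(- 588 \left(-11 - 26\right) + 3365\right) = 1664 \left(\left(-588\right) \left(-37\right) + 3365\right) = 1664 \left(21756 + 3365\right) = 1664 \cdot 25121 = 41801344$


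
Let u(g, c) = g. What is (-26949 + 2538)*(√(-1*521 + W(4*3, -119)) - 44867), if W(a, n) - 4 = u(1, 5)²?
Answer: 1095248337 - 48822*I*√129 ≈ 1.0952e+9 - 5.5451e+5*I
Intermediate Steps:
W(a, n) = 5 (W(a, n) = 4 + 1² = 4 + 1 = 5)
(-26949 + 2538)*(√(-1*521 + W(4*3, -119)) - 44867) = (-26949 + 2538)*(√(-1*521 + 5) - 44867) = -24411*(√(-521 + 5) - 44867) = -24411*(√(-516) - 44867) = -24411*(2*I*√129 - 44867) = -24411*(-44867 + 2*I*√129) = 1095248337 - 48822*I*√129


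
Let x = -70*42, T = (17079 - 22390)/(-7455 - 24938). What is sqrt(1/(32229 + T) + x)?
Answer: I*sqrt(801101889547224569029)/521999654 ≈ 54.222*I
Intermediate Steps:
T = 5311/32393 (T = -5311/(-32393) = -5311*(-1/32393) = 5311/32393 ≈ 0.16396)
x = -2940
sqrt(1/(32229 + T) + x) = sqrt(1/(32229 + 5311/32393) - 2940) = sqrt(1/(1043999308/32393) - 2940) = sqrt(32393/1043999308 - 2940) = sqrt(-3069357933127/1043999308) = I*sqrt(801101889547224569029)/521999654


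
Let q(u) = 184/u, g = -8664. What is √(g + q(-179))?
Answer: 8*I*√4338065/179 ≈ 93.086*I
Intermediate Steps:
√(g + q(-179)) = √(-8664 + 184/(-179)) = √(-8664 + 184*(-1/179)) = √(-8664 - 184/179) = √(-1551040/179) = 8*I*√4338065/179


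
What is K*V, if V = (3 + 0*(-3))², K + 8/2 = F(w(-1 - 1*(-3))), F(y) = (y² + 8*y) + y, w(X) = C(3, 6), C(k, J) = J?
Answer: 774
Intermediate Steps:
w(X) = 6
F(y) = y² + 9*y
K = 86 (K = -4 + 6*(9 + 6) = -4 + 6*15 = -4 + 90 = 86)
V = 9 (V = (3 + 0)² = 3² = 9)
K*V = 86*9 = 774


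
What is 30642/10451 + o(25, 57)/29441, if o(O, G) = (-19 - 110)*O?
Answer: 868426647/307687891 ≈ 2.8224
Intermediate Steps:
o(O, G) = -129*O
30642/10451 + o(25, 57)/29441 = 30642/10451 - 129*25/29441 = 30642*(1/10451) - 3225*1/29441 = 30642/10451 - 3225/29441 = 868426647/307687891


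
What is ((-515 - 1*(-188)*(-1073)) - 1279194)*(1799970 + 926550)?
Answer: -4039156703160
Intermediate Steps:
((-515 - 1*(-188)*(-1073)) - 1279194)*(1799970 + 926550) = ((-515 + 188*(-1073)) - 1279194)*2726520 = ((-515 - 201724) - 1279194)*2726520 = (-202239 - 1279194)*2726520 = -1481433*2726520 = -4039156703160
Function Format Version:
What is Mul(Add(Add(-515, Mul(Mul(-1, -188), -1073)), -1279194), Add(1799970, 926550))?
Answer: -4039156703160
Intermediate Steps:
Mul(Add(Add(-515, Mul(Mul(-1, -188), -1073)), -1279194), Add(1799970, 926550)) = Mul(Add(Add(-515, Mul(188, -1073)), -1279194), 2726520) = Mul(Add(Add(-515, -201724), -1279194), 2726520) = Mul(Add(-202239, -1279194), 2726520) = Mul(-1481433, 2726520) = -4039156703160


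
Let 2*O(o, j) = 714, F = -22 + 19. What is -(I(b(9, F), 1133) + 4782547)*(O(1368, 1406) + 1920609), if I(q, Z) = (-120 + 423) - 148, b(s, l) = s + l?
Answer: -9187407930132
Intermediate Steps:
F = -3
O(o, j) = 357 (O(o, j) = (½)*714 = 357)
b(s, l) = l + s
I(q, Z) = 155 (I(q, Z) = 303 - 148 = 155)
-(I(b(9, F), 1133) + 4782547)*(O(1368, 1406) + 1920609) = -(155 + 4782547)*(357 + 1920609) = -4782702*1920966 = -1*9187407930132 = -9187407930132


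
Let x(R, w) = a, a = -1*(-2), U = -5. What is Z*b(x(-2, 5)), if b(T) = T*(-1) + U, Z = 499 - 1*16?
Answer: -3381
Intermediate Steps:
a = 2
x(R, w) = 2
Z = 483 (Z = 499 - 16 = 483)
b(T) = -5 - T (b(T) = T*(-1) - 5 = -T - 5 = -5 - T)
Z*b(x(-2, 5)) = 483*(-5 - 1*2) = 483*(-5 - 2) = 483*(-7) = -3381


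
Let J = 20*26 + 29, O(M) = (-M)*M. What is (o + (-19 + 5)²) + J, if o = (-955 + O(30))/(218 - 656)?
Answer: 328165/438 ≈ 749.24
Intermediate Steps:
O(M) = -M²
o = 1855/438 (o = (-955 - 1*30²)/(218 - 656) = (-955 - 1*900)/(-438) = (-955 - 900)*(-1/438) = -1855*(-1/438) = 1855/438 ≈ 4.2352)
J = 549 (J = 520 + 29 = 549)
(o + (-19 + 5)²) + J = (1855/438 + (-19 + 5)²) + 549 = (1855/438 + (-14)²) + 549 = (1855/438 + 196) + 549 = 87703/438 + 549 = 328165/438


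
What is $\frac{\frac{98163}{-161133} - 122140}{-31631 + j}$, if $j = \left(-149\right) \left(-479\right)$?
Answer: $- \frac{6560294261}{2134475140} \approx -3.0735$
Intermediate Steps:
$j = 71371$
$\frac{\frac{98163}{-161133} - 122140}{-31631 + j} = \frac{\frac{98163}{-161133} - 122140}{-31631 + 71371} = \frac{98163 \left(- \frac{1}{161133}\right) - 122140}{39740} = \left(- \frac{32721}{53711} - 122140\right) \frac{1}{39740} = \left(- \frac{6560294261}{53711}\right) \frac{1}{39740} = - \frac{6560294261}{2134475140}$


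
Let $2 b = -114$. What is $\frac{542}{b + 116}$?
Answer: $\frac{542}{59} \approx 9.1864$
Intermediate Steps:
$b = -57$ ($b = \frac{1}{2} \left(-114\right) = -57$)
$\frac{542}{b + 116} = \frac{542}{-57 + 116} = \frac{542}{59}$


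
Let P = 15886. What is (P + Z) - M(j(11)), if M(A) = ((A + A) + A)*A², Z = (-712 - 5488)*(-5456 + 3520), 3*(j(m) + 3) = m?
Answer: 108171766/9 ≈ 1.2019e+7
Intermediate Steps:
j(m) = -3 + m/3
Z = 12003200 (Z = -6200*(-1936) = 12003200)
M(A) = 3*A³ (M(A) = (2*A + A)*A² = (3*A)*A² = 3*A³)
(P + Z) - M(j(11)) = (15886 + 12003200) - 3*(-3 + (⅓)*11)³ = 12019086 - 3*(-3 + 11/3)³ = 12019086 - 3*(⅔)³ = 12019086 - 3*8/27 = 12019086 - 1*8/9 = 12019086 - 8/9 = 108171766/9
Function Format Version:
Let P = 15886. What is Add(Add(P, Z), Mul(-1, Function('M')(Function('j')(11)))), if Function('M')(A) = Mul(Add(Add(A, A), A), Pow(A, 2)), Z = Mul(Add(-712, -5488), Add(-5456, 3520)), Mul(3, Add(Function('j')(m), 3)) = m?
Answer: Rational(108171766, 9) ≈ 1.2019e+7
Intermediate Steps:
Function('j')(m) = Add(-3, Mul(Rational(1, 3), m))
Z = 12003200 (Z = Mul(-6200, -1936) = 12003200)
Function('M')(A) = Mul(3, Pow(A, 3)) (Function('M')(A) = Mul(Add(Mul(2, A), A), Pow(A, 2)) = Mul(Mul(3, A), Pow(A, 2)) = Mul(3, Pow(A, 3)))
Add(Add(P, Z), Mul(-1, Function('M')(Function('j')(11)))) = Add(Add(15886, 12003200), Mul(-1, Mul(3, Pow(Add(-3, Mul(Rational(1, 3), 11)), 3)))) = Add(12019086, Mul(-1, Mul(3, Pow(Add(-3, Rational(11, 3)), 3)))) = Add(12019086, Mul(-1, Mul(3, Pow(Rational(2, 3), 3)))) = Add(12019086, Mul(-1, Mul(3, Rational(8, 27)))) = Add(12019086, Mul(-1, Rational(8, 9))) = Add(12019086, Rational(-8, 9)) = Rational(108171766, 9)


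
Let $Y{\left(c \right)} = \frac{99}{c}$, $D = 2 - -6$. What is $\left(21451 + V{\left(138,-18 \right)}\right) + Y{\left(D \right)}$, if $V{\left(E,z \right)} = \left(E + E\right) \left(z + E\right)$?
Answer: $\frac{436667}{8} \approx 54583.0$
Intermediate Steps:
$V{\left(E,z \right)} = 2 E \left(E + z\right)$
$D = 8$ ($D = 2 + 6 = 8$)
$\left(21451 + V{\left(138,-18 \right)}\right) + Y{\left(D \right)} = \left(21451 + 2 \cdot 138 \left(138 - 18\right)\right) + \frac{99}{8} = \left(21451 + 2 \cdot 138 \cdot 120\right) + 99 \cdot \frac{1}{8} = \left(21451 + 33120\right) + \frac{99}{8} = 54571 + \frac{99}{8} = \frac{436667}{8}$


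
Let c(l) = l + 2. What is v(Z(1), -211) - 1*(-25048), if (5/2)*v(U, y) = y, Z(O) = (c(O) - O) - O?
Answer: 124818/5 ≈ 24964.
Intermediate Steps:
c(l) = 2 + l
Z(O) = 2 - O (Z(O) = ((2 + O) - O) - O = 2 - O)
v(U, y) = 2*y/5
v(Z(1), -211) - 1*(-25048) = (⅖)*(-211) - 1*(-25048) = -422/5 + 25048 = 124818/5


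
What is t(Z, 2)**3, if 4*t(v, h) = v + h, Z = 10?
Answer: 27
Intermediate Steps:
t(v, h) = h/4 + v/4 (t(v, h) = (v + h)/4 = (h + v)/4 = h/4 + v/4)
t(Z, 2)**3 = ((1/4)*2 + (1/4)*10)**3 = (1/2 + 5/2)**3 = 3**3 = 27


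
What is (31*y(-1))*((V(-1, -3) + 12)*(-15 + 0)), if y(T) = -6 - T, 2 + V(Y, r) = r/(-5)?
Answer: 24645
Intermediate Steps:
V(Y, r) = -2 - r/5 (V(Y, r) = -2 + r/(-5) = -2 + r*(-1/5) = -2 - r/5)
(31*y(-1))*((V(-1, -3) + 12)*(-15 + 0)) = (31*(-6 - 1*(-1)))*(((-2 - 1/5*(-3)) + 12)*(-15 + 0)) = (31*(-6 + 1))*(((-2 + 3/5) + 12)*(-15)) = (31*(-5))*((-7/5 + 12)*(-15)) = -1643*(-15) = -155*(-159) = 24645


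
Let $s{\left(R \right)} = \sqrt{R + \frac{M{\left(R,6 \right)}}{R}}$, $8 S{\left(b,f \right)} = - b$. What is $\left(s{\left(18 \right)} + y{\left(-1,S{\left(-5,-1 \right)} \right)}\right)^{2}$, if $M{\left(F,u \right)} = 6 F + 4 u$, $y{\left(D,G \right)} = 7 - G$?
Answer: $\frac{12667}{192} + \frac{17 \sqrt{57}}{2} \approx 130.15$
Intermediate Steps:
$S{\left(b,f \right)} = - \frac{b}{8}$ ($S{\left(b,f \right)} = \frac{\left(-1\right) b}{8} = - \frac{b}{8}$)
$M{\left(F,u \right)} = 4 u + 6 F$
$s{\left(R \right)} = \sqrt{R + \frac{24 + 6 R}{R}}$ ($s{\left(R \right)} = \sqrt{R + \frac{4 \cdot 6 + 6 R}{R}} = \sqrt{R + \frac{24 + 6 R}{R}}$)
$\left(s{\left(18 \right)} + y{\left(-1,S{\left(-5,-1 \right)} \right)}\right)^{2} = \left(\sqrt{6 + 18 + \frac{24}{18}} + \left(7 - \left(- \frac{1}{8}\right) \left(-5\right)\right)\right)^{2} = \left(\sqrt{6 + 18 + 24 \cdot \frac{1}{18}} + \left(7 - \frac{5}{8}\right)\right)^{2} = \left(\sqrt{6 + 18 + \frac{4}{3}} + \left(7 - \frac{5}{8}\right)\right)^{2} = \left(\sqrt{\frac{76}{3}} + \frac{51}{8}\right)^{2} = \left(\frac{2 \sqrt{57}}{3} + \frac{51}{8}\right)^{2} = \left(\frac{51}{8} + \frac{2 \sqrt{57}}{3}\right)^{2}$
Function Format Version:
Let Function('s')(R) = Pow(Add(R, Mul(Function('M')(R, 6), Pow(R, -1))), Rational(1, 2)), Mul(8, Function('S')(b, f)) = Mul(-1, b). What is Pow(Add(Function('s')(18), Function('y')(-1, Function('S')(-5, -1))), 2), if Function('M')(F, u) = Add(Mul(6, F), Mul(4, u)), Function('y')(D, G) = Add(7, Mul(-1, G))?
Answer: Add(Rational(12667, 192), Mul(Rational(17, 2), Pow(57, Rational(1, 2)))) ≈ 130.15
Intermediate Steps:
Function('S')(b, f) = Mul(Rational(-1, 8), b) (Function('S')(b, f) = Mul(Rational(1, 8), Mul(-1, b)) = Mul(Rational(-1, 8), b))
Function('M')(F, u) = Add(Mul(4, u), Mul(6, F))
Function('s')(R) = Pow(Add(R, Mul(Pow(R, -1), Add(24, Mul(6, R)))), Rational(1, 2)) (Function('s')(R) = Pow(Add(R, Mul(Add(Mul(4, 6), Mul(6, R)), Pow(R, -1))), Rational(1, 2)) = Pow(Add(R, Mul(Add(24, Mul(6, R)), Pow(R, -1))), Rational(1, 2)) = Pow(Add(R, Mul(Pow(R, -1), Add(24, Mul(6, R)))), Rational(1, 2)))
Pow(Add(Function('s')(18), Function('y')(-1, Function('S')(-5, -1))), 2) = Pow(Add(Pow(Add(6, 18, Mul(24, Pow(18, -1))), Rational(1, 2)), Add(7, Mul(-1, Mul(Rational(-1, 8), -5)))), 2) = Pow(Add(Pow(Add(6, 18, Mul(24, Rational(1, 18))), Rational(1, 2)), Add(7, Mul(-1, Rational(5, 8)))), 2) = Pow(Add(Pow(Add(6, 18, Rational(4, 3)), Rational(1, 2)), Add(7, Rational(-5, 8))), 2) = Pow(Add(Pow(Rational(76, 3), Rational(1, 2)), Rational(51, 8)), 2) = Pow(Add(Mul(Rational(2, 3), Pow(57, Rational(1, 2))), Rational(51, 8)), 2) = Pow(Add(Rational(51, 8), Mul(Rational(2, 3), Pow(57, Rational(1, 2)))), 2)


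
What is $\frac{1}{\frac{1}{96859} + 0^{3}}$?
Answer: $96859$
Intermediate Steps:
$\frac{1}{\frac{1}{96859} + 0^{3}} = \frac{1}{\frac{1}{96859} + 0} = \frac{1}{\frac{1}{96859}} = 96859$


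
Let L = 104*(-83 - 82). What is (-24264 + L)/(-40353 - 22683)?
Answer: 3452/5253 ≈ 0.65715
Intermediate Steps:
L = -17160 (L = 104*(-165) = -17160)
(-24264 + L)/(-40353 - 22683) = (-24264 - 17160)/(-40353 - 22683) = -41424/(-63036) = -41424*(-1/63036) = 3452/5253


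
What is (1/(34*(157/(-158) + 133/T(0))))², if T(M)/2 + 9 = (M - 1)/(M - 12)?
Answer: 71453209/5900094438121 ≈ 1.2111e-5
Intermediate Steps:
T(M) = -18 + 2*(-1 + M)/(-12 + M) (T(M) = -18 + 2*((M - 1)/(M - 12)) = -18 + 2*((-1 + M)/(-12 + M)) = -18 + 2*(-1 + M)/(-12 + M))
(1/(34*(157/(-158) + 133/T(0))))² = (1/(34*(157/(-158) + 133/((2*(107 - 8*0)/(-12 + 0))))))² = (1/(34*(157*(-1/158) + 133/((2*(107 + 0)/(-12))))))² = (1/(34*(-157/158 + 133/((2*(-1/12)*107)))))² = (1/(34*(-157/158 + 133/(-107/6))))² = (1/(34*(-157/158 + 133*(-6/107))))² = (1/(34*(-157/158 - 798/107)))² = (1/(34*(-142883/16906)))² = ((1/34)*(-16906/142883))² = (-8453/2429011)² = 71453209/5900094438121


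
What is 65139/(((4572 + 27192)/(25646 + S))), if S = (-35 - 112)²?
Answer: 1026047815/10588 ≈ 96907.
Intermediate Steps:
S = 21609 (S = (-147)² = 21609)
65139/(((4572 + 27192)/(25646 + S))) = 65139/(((4572 + 27192)/(25646 + 21609))) = 65139/((31764/47255)) = 65139/((31764*(1/47255))) = 65139/(31764/47255) = 65139*(47255/31764) = 1026047815/10588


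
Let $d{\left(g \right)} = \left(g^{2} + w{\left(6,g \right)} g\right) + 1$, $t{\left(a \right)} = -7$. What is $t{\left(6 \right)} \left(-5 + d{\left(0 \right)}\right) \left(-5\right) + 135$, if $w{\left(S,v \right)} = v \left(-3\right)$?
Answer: $-5$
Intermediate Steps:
$w{\left(S,v \right)} = - 3 v$
$d{\left(g \right)} = 1 - 2 g^{2}$ ($d{\left(g \right)} = \left(g^{2} + - 3 g g\right) + 1 = \left(g^{2} - 3 g^{2}\right) + 1 = - 2 g^{2} + 1 = 1 - 2 g^{2}$)
$t{\left(6 \right)} \left(-5 + d{\left(0 \right)}\right) \left(-5\right) + 135 = - 7 \left(-5 + \left(1 - 2 \cdot 0^{2}\right)\right) \left(-5\right) + 135 = - 7 \left(-5 + \left(1 - 0\right)\right) \left(-5\right) + 135 = - 7 \left(-5 + \left(1 + 0\right)\right) \left(-5\right) + 135 = - 7 \left(-5 + 1\right) \left(-5\right) + 135 = - 7 \left(\left(-4\right) \left(-5\right)\right) + 135 = \left(-7\right) 20 + 135 = -140 + 135 = -5$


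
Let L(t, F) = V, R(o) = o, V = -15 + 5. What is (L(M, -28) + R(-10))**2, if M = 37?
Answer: 400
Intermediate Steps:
V = -10
L(t, F) = -10
(L(M, -28) + R(-10))**2 = (-10 - 10)**2 = (-20)**2 = 400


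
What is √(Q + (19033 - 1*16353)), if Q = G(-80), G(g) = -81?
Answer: √2599 ≈ 50.980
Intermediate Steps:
Q = -81
√(Q + (19033 - 1*16353)) = √(-81 + (19033 - 1*16353)) = √(-81 + (19033 - 16353)) = √(-81 + 2680) = √2599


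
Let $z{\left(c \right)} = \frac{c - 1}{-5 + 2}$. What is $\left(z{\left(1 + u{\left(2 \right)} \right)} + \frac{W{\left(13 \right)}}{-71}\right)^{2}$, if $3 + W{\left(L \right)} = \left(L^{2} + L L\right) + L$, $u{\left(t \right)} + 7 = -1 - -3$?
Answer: $\frac{474721}{45369} \approx 10.464$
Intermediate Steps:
$u{\left(t \right)} = -5$ ($u{\left(t \right)} = -7 - -2 = -7 + \left(-1 + 3\right) = -7 + 2 = -5$)
$W{\left(L \right)} = -3 + L + 2 L^{2}$ ($W{\left(L \right)} = -3 + \left(\left(L^{2} + L L\right) + L\right) = -3 + \left(\left(L^{2} + L^{2}\right) + L\right) = -3 + \left(2 L^{2} + L\right) = -3 + \left(L + 2 L^{2}\right) = -3 + L + 2 L^{2}$)
$z{\left(c \right)} = \frac{1}{3} - \frac{c}{3}$ ($z{\left(c \right)} = \frac{-1 + c}{-3} = \left(-1 + c\right) \left(- \frac{1}{3}\right) = \frac{1}{3} - \frac{c}{3}$)
$\left(z{\left(1 + u{\left(2 \right)} \right)} + \frac{W{\left(13 \right)}}{-71}\right)^{2} = \left(\left(\frac{1}{3} - \frac{1 - 5}{3}\right) + \frac{-3 + 13 + 2 \cdot 13^{2}}{-71}\right)^{2} = \left(\left(\frac{1}{3} - - \frac{4}{3}\right) + \left(-3 + 13 + 2 \cdot 169\right) \left(- \frac{1}{71}\right)\right)^{2} = \left(\left(\frac{1}{3} + \frac{4}{3}\right) + \left(-3 + 13 + 338\right) \left(- \frac{1}{71}\right)\right)^{2} = \left(\frac{5}{3} + 348 \left(- \frac{1}{71}\right)\right)^{2} = \left(\frac{5}{3} - \frac{348}{71}\right)^{2} = \left(- \frac{689}{213}\right)^{2} = \frac{474721}{45369}$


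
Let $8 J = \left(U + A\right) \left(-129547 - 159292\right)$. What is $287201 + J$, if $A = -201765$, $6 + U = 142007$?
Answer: $\frac{4316117901}{2} \approx 2.1581 \cdot 10^{9}$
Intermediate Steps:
$U = 142001$ ($U = -6 + 142007 = 142001$)
$J = \frac{4315543499}{2}$ ($J = \frac{\left(142001 - 201765\right) \left(-129547 - 159292\right)}{8} = \frac{\left(-59764\right) \left(-288839\right)}{8} = \frac{1}{8} \cdot 17262173996 = \frac{4315543499}{2} \approx 2.1578 \cdot 10^{9}$)
$287201 + J = 287201 + \frac{4315543499}{2} = \frac{4316117901}{2}$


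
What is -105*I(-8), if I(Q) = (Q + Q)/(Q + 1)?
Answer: -240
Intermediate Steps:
I(Q) = 2*Q/(1 + Q) (I(Q) = (2*Q)/(1 + Q) = 2*Q/(1 + Q))
-105*I(-8) = -210*(-8)/(1 - 8) = -210*(-8)/(-7) = -210*(-8)*(-1)/7 = -105*16/7 = -240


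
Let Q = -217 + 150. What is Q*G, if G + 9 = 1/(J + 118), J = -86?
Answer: 19229/32 ≈ 600.91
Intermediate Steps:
G = -287/32 (G = -9 + 1/(-86 + 118) = -9 + 1/32 = -287/32 ≈ -8.9688)
Q = -67
Q*G = -67*(-287/32) = 19229/32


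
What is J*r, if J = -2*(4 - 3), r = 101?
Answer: -202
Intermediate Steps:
J = -2 (J = -2*1 = -2)
J*r = -2*101 = -202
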